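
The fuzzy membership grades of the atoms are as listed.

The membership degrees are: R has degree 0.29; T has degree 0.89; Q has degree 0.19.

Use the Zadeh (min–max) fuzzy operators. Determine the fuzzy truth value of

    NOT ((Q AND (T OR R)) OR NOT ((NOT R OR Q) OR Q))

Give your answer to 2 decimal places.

0.71

T OR R = max(a, b) on (0.89, 0.29) = 0.89
Q AND (T OR R) = min(a, b) on (0.19, 0.89) = 0.19
NOT R = 1 − 0.29 = 0.71
NOT R OR Q = max(a, b) on (0.71, 0.19) = 0.71
(NOT R OR Q) OR Q = max(a, b) on (0.71, 0.19) = 0.71
NOT ((NOT R OR Q) OR Q) = 1 − 0.71 = 0.29
(Q AND (T OR R)) OR NOT ((NOT R OR Q) OR Q) = max(a, b) on (0.19, 0.29) = 0.29
NOT ((Q AND (T OR R)) OR NOT ((NOT R OR Q) OR Q)) = 1 − 0.29 = 0.71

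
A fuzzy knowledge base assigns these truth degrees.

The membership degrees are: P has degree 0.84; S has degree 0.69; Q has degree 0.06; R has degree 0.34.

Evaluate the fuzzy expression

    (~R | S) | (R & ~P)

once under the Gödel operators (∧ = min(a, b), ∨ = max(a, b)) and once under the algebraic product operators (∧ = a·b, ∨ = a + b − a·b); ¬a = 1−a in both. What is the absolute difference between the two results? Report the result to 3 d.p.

Under Gödel:
  ~R = 1 − 0.34 = 0.66
  ~R | S = max(a, b) on (0.66, 0.69) = 0.69
  ~P = 1 − 0.84 = 0.16
  R & ~P = min(a, b) on (0.34, 0.16) = 0.16
  (~R | S) | (R & ~P) = max(a, b) on (0.69, 0.16) = 0.69
  → value = 0.6900
Under algebraic product:
  ~R = 1 − 0.3400 = 0.6600
  ~R | S = a + b − a·b on (0.6600, 0.6900) = 0.8946
  ~P = 1 − 0.8400 = 0.1600
  R & ~P = a·b on (0.3400, 0.1600) = 0.0544
  (~R | S) | (R & ~P) = a + b − a·b on (0.8946, 0.0544) = 0.9003
  → value = 0.9003
|0.6900 − 0.9003| = 0.210

0.210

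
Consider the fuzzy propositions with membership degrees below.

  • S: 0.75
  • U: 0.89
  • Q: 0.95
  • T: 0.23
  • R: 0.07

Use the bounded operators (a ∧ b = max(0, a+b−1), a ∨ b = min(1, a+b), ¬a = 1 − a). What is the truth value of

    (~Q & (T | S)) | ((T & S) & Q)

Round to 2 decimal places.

~Q = 1 − 0.95 = 0.05
T | S = min(1, a+b) on (0.23, 0.75) = 0.98
~Q & (T | S) = max(0, a+b−1) on (0.05, 0.98) = 0.03
T & S = max(0, a+b−1) on (0.23, 0.75) = 0.00
(T & S) & Q = max(0, a+b−1) on (0.00, 0.95) = 0.00
(~Q & (T | S)) | ((T & S) & Q) = min(1, a+b) on (0.03, 0.00) = 0.03

0.03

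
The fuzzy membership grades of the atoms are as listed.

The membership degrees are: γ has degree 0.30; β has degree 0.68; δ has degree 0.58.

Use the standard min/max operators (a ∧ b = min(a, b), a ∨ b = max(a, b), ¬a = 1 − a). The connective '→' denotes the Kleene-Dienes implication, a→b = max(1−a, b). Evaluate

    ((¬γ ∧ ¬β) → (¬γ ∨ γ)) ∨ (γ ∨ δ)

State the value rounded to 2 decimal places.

0.70

¬γ = 1 − 0.30 = 0.70
¬β = 1 − 0.68 = 0.32
¬γ ∧ ¬β = min(a, b) on (0.70, 0.32) = 0.32
¬γ = 1 − 0.30 = 0.70
¬γ ∨ γ = max(a, b) on (0.70, 0.30) = 0.70
(¬γ ∧ ¬β) → (¬γ ∨ γ)  [Kleene-Dienes: max(1−a, b)] with a=0.32, b=0.70 → 0.70
γ ∨ δ = max(a, b) on (0.30, 0.58) = 0.58
((¬γ ∧ ¬β) → (¬γ ∨ γ)) ∨ (γ ∨ δ) = max(a, b) on (0.70, 0.58) = 0.70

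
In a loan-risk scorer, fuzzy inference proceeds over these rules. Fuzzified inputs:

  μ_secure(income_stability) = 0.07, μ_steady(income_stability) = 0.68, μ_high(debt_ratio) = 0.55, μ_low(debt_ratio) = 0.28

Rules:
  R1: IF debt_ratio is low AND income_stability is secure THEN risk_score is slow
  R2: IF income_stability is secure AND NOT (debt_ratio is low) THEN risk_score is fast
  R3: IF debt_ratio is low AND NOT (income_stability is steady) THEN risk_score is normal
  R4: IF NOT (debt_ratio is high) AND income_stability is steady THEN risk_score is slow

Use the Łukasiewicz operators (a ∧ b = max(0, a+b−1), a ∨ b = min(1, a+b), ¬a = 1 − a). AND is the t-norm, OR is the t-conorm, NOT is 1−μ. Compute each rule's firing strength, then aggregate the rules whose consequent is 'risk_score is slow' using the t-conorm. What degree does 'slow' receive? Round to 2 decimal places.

0.13

R1: low=0.28, secure=0.07; AND[max(0, a+b−1)] → w = 0.00
R2: secure=0.07, ¬low=1−0.28=0.72; AND[max(0, a+b−1)] → w = 0.00
R3: low=0.28, ¬steady=1−0.68=0.32; AND[max(0, a+b−1)] → w = 0.00
R4: ¬high=1−0.55=0.45, steady=0.68; AND[max(0, a+b−1)] → w = 0.13
Rules with consequent 'slow': {R1, R4} → strengths 0.00, 0.13
Aggregate via t-conorm [min(1, a+b)]: 0.13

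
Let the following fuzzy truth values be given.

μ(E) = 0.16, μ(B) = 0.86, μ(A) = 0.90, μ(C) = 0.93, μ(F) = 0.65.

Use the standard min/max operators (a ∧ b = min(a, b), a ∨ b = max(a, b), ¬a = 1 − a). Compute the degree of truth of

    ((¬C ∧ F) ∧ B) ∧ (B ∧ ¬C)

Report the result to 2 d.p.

0.07

¬C = 1 − 0.93 = 0.07
¬C ∧ F = min(a, b) on (0.07, 0.65) = 0.07
(¬C ∧ F) ∧ B = min(a, b) on (0.07, 0.86) = 0.07
¬C = 1 − 0.93 = 0.07
B ∧ ¬C = min(a, b) on (0.86, 0.07) = 0.07
((¬C ∧ F) ∧ B) ∧ (B ∧ ¬C) = min(a, b) on (0.07, 0.07) = 0.07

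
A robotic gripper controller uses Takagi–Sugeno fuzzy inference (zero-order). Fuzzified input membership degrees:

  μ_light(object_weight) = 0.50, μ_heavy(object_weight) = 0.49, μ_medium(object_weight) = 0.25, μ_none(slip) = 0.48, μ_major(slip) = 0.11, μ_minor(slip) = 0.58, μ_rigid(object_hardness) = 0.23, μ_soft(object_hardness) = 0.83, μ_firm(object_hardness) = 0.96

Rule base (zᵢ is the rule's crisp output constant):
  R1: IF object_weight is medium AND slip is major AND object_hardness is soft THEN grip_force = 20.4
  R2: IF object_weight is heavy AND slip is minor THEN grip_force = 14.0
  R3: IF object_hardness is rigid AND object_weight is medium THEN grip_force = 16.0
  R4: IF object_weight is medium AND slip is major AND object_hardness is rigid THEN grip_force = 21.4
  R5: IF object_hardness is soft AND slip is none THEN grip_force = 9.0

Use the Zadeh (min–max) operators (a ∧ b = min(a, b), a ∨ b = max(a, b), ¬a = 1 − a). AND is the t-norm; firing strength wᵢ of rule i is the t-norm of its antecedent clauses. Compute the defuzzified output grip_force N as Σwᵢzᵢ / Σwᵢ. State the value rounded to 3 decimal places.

13.703

R1 (z=20.4): medium=0.25, major=0.11, soft=0.83; AND[min(a, b)] → w = 0.11
R2 (z=14.0): heavy=0.49, minor=0.58; AND[min(a, b)] → w = 0.49
R3 (z=16.0): rigid=0.23, medium=0.25; AND[min(a, b)] → w = 0.23
R4 (z=21.4): medium=0.25, major=0.11, rigid=0.23; AND[min(a, b)] → w = 0.11
R5 (z=9.0): soft=0.83, none=0.48; AND[min(a, b)] → w = 0.48
Weighted average = (0.11·20.4 + 0.49·14.0 + 0.23·16.0 + 0.11·21.4 + 0.48·9.0) / (0.11 + 0.49 + 0.23 + 0.11 + 0.48)
  = 19.4580 / 1.4200 = 13.703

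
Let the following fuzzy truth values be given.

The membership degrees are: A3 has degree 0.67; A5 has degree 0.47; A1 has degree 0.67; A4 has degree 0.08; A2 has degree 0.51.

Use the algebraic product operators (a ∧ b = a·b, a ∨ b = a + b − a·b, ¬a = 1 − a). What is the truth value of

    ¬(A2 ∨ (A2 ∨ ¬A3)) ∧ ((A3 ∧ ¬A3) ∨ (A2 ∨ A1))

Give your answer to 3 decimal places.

0.141

¬A3 = 1 − 0.6700 = 0.3300
A2 ∨ ¬A3 = a + b − a·b on (0.5100, 0.3300) = 0.6717
A2 ∨ (A2 ∨ ¬A3) = a + b − a·b on (0.5100, 0.6717) = 0.8391
¬(A2 ∨ (A2 ∨ ¬A3)) = 1 − 0.8391 = 0.1609
¬A3 = 1 − 0.6700 = 0.3300
A3 ∧ ¬A3 = a·b on (0.6700, 0.3300) = 0.2211
A2 ∨ A1 = a + b − a·b on (0.5100, 0.6700) = 0.8383
(A3 ∧ ¬A3) ∨ (A2 ∨ A1) = a + b − a·b on (0.2211, 0.8383) = 0.8741
¬(A2 ∨ (A2 ∨ ¬A3)) ∧ ((A3 ∧ ¬A3) ∨ (A2 ∨ A1)) = a·b on (0.1609, 0.8741) = 0.1406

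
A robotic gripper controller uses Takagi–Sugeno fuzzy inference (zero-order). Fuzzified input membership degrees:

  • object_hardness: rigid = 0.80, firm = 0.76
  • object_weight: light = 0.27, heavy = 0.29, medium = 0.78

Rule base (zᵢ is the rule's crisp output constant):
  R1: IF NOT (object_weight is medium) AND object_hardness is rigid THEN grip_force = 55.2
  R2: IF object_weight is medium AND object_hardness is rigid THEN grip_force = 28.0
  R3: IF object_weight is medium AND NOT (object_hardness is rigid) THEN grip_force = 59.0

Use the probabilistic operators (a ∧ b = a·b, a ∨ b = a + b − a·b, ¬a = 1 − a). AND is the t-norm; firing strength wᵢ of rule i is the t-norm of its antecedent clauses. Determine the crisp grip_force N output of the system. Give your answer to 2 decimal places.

R1 (z=55.2): ¬medium=1−0.78=0.22, rigid=0.80; AND[a·b] → w = 0.1760
R2 (z=28.0): medium=0.78, rigid=0.80; AND[a·b] → w = 0.6240
R3 (z=59.0): medium=0.78, ¬rigid=1−0.80=0.20; AND[a·b] → w = 0.1560
Weighted average = (0.1760·55.2 + 0.6240·28.0 + 0.1560·59.0) / (0.1760 + 0.6240 + 0.1560)
  = 36.3912 / 0.9560 = 38.07

38.07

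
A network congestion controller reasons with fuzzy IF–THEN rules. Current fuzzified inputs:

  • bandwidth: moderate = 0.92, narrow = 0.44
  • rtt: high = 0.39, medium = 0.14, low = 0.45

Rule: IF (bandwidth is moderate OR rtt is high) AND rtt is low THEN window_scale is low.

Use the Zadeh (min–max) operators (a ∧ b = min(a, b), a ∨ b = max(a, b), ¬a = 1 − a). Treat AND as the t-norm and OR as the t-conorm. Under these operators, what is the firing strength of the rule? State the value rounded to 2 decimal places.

0.45

firing strength: (moderate=0.92 OR high=0.39) = 0.92; AND[min(a, b)] with low=0.45 → w = 0.45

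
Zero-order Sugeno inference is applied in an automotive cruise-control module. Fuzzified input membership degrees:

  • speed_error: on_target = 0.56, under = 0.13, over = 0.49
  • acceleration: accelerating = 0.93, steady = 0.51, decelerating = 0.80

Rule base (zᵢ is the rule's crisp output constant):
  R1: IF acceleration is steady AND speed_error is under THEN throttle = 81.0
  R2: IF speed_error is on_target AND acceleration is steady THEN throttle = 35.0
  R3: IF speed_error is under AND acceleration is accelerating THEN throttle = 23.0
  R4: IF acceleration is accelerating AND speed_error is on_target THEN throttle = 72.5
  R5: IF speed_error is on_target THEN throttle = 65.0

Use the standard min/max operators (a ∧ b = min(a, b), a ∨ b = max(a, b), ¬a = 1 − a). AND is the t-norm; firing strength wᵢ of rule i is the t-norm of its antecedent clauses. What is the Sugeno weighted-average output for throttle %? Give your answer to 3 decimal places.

R1 (z=81.0): steady=0.51, under=0.13; AND[min(a, b)] → w = 0.13
R2 (z=35.0): on_target=0.56, steady=0.51; AND[min(a, b)] → w = 0.51
R3 (z=23.0): under=0.13, accelerating=0.93; AND[min(a, b)] → w = 0.13
R4 (z=72.5): accelerating=0.93, on_target=0.56; AND[min(a, b)] → w = 0.56
R5 (z=65.0): on_target=0.56 → w = 0.56
Weighted average = (0.13·81.0 + 0.51·35.0 + 0.13·23.0 + 0.56·72.5 + 0.56·65.0) / (0.13 + 0.51 + 0.13 + 0.56 + 0.56)
  = 108.3700 / 1.8900 = 57.339

57.339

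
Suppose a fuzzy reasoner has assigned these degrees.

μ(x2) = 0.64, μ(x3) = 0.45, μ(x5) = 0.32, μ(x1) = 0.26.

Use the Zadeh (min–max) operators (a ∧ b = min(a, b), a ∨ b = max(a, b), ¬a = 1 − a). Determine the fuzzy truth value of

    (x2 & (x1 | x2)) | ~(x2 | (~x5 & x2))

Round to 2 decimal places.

0.64

x1 | x2 = max(a, b) on (0.26, 0.64) = 0.64
x2 & (x1 | x2) = min(a, b) on (0.64, 0.64) = 0.64
~x5 = 1 − 0.32 = 0.68
~x5 & x2 = min(a, b) on (0.68, 0.64) = 0.64
x2 | (~x5 & x2) = max(a, b) on (0.64, 0.64) = 0.64
~(x2 | (~x5 & x2)) = 1 − 0.64 = 0.36
(x2 & (x1 | x2)) | ~(x2 | (~x5 & x2)) = max(a, b) on (0.64, 0.36) = 0.64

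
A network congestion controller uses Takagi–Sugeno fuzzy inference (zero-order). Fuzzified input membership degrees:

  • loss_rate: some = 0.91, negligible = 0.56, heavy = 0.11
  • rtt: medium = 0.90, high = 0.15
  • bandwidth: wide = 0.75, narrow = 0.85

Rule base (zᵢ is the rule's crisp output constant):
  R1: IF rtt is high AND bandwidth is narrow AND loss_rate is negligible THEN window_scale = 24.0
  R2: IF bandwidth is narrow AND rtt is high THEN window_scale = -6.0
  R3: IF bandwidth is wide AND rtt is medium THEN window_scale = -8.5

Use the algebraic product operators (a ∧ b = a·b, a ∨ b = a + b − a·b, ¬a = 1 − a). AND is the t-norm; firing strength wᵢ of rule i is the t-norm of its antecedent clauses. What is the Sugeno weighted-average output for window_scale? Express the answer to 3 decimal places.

-5.480

R1 (z=24.0): high=0.15, narrow=0.85, negligible=0.56; AND[a·b] → w = 0.0714
R2 (z=-6.0): narrow=0.85, high=0.15; AND[a·b] → w = 0.1275
R3 (z=-8.5): wide=0.75, medium=0.90; AND[a·b] → w = 0.6750
Weighted average = (0.0714·24.0 + 0.1275·-6.0 + 0.6750·-8.5) / (0.0714 + 0.1275 + 0.6750)
  = -4.7889 / 0.8739 = -5.480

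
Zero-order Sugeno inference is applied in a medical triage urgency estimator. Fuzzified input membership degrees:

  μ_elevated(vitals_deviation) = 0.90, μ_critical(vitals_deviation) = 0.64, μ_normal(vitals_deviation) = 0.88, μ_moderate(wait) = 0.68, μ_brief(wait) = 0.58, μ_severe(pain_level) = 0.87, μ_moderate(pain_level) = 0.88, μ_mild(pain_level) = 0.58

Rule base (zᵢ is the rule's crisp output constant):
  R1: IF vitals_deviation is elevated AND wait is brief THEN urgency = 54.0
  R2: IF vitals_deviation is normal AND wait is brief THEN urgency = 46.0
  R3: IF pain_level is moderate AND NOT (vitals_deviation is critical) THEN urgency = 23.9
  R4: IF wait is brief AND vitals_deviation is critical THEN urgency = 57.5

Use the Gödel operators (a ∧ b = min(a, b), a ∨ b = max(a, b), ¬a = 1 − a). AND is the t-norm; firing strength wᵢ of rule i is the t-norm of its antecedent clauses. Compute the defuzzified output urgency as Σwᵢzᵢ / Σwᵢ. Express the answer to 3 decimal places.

47.597

R1 (z=54.0): elevated=0.90, brief=0.58; AND[min(a, b)] → w = 0.58
R2 (z=46.0): normal=0.88, brief=0.58; AND[min(a, b)] → w = 0.58
R3 (z=23.9): moderate=0.88, ¬critical=1−0.64=0.36; AND[min(a, b)] → w = 0.36
R4 (z=57.5): brief=0.58, critical=0.64; AND[min(a, b)] → w = 0.58
Weighted average = (0.58·54.0 + 0.58·46.0 + 0.36·23.9 + 0.58·57.5) / (0.58 + 0.58 + 0.36 + 0.58)
  = 99.9540 / 2.1000 = 47.597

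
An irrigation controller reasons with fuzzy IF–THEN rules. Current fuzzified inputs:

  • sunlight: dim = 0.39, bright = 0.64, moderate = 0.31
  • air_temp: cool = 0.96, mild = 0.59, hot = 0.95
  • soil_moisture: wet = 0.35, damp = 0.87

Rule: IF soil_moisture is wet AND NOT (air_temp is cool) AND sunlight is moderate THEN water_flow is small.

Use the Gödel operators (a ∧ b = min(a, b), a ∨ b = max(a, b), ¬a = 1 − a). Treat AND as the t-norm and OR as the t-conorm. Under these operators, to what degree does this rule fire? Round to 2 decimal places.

firing strength: wet=0.35, ¬cool=1−0.96=0.04, moderate=0.31; AND[min(a, b)] → w = 0.04

0.04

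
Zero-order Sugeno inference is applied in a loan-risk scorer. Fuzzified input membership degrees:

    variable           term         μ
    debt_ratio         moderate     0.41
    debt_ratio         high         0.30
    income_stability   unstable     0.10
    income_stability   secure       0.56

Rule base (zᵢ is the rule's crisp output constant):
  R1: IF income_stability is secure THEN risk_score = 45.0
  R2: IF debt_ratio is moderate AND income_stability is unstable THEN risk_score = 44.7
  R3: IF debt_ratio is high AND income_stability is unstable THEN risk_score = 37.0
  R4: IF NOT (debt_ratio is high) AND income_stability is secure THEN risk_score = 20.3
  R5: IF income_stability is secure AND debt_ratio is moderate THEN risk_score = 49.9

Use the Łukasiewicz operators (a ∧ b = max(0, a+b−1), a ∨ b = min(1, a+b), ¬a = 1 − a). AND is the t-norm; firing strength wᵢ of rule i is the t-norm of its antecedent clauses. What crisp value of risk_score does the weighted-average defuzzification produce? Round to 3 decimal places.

37.168

R1 (z=45.0): secure=0.56 → w = 0.56
R2 (z=44.7): moderate=0.41, unstable=0.10; AND[max(0, a+b−1)] → w = 0.00
R3 (z=37.0): high=0.30, unstable=0.10; AND[max(0, a+b−1)] → w = 0.00
R4 (z=20.3): ¬high=1−0.30=0.70, secure=0.56; AND[max(0, a+b−1)] → w = 0.26
R5 (z=49.9): secure=0.56, moderate=0.41; AND[max(0, a+b−1)] → w = 0.00
Weighted average = (0.56·45.0 + 0.00·44.7 + 0.00·37.0 + 0.26·20.3 + 0.00·49.9) / (0.56 + 0.00 + 0.00 + 0.26 + 0.00)
  = 30.4780 / 0.8200 = 37.168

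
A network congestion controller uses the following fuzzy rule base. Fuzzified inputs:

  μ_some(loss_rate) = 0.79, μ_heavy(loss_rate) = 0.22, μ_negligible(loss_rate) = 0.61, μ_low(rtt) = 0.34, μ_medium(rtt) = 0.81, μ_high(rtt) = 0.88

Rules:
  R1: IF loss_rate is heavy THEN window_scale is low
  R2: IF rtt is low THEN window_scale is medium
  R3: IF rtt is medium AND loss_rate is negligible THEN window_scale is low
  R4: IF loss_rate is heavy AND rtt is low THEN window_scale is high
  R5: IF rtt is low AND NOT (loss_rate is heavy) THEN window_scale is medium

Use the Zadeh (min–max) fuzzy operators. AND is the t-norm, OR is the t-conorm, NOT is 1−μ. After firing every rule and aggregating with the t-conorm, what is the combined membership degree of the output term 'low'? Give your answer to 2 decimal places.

R1: heavy=0.22 → w = 0.22
R2: low=0.34 → w = 0.34
R3: medium=0.81, negligible=0.61; AND[min(a, b)] → w = 0.61
R4: heavy=0.22, low=0.34; AND[min(a, b)] → w = 0.22
R5: low=0.34, ¬heavy=1−0.22=0.78; AND[min(a, b)] → w = 0.34
Rules with consequent 'low': {R1, R3} → strengths 0.22, 0.61
Aggregate via t-conorm [max(a, b)]: 0.61

0.61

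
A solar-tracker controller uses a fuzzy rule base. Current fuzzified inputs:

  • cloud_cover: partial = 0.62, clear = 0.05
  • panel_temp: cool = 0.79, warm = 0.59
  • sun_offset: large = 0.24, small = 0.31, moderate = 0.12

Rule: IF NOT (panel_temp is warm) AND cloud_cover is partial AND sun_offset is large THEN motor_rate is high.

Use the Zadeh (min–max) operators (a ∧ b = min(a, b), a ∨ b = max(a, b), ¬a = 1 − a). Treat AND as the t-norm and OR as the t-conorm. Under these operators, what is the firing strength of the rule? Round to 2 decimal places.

0.24

firing strength: ¬warm=1−0.59=0.41, partial=0.62, large=0.24; AND[min(a, b)] → w = 0.24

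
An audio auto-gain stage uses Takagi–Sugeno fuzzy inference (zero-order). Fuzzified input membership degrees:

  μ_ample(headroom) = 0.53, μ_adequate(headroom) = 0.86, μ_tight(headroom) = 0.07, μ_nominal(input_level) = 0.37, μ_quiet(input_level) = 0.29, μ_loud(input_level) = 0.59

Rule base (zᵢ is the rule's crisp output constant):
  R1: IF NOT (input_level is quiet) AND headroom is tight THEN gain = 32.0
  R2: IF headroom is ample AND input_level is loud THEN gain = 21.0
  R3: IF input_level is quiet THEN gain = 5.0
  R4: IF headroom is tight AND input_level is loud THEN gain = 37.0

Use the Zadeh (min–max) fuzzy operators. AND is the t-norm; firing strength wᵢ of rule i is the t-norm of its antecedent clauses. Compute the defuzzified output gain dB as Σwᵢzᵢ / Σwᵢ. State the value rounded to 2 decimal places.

18.14

R1 (z=32.0): ¬quiet=1−0.29=0.71, tight=0.07; AND[min(a, b)] → w = 0.07
R2 (z=21.0): ample=0.53, loud=0.59; AND[min(a, b)] → w = 0.53
R3 (z=5.0): quiet=0.29 → w = 0.29
R4 (z=37.0): tight=0.07, loud=0.59; AND[min(a, b)] → w = 0.07
Weighted average = (0.07·32.0 + 0.53·21.0 + 0.29·5.0 + 0.07·37.0) / (0.07 + 0.53 + 0.29 + 0.07)
  = 17.4100 / 0.9600 = 18.14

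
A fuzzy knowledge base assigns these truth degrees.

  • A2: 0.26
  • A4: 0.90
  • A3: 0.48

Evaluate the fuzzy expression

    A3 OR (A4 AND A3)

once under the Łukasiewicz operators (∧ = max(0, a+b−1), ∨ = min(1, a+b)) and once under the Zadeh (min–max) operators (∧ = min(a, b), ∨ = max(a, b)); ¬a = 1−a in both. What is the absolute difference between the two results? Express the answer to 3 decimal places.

0.380

Under Łukasiewicz:
  A4 AND A3 = max(0, a+b−1) on (0.90, 0.48) = 0.38
  A3 OR (A4 AND A3) = min(1, a+b) on (0.48, 0.38) = 0.86
  → value = 0.8600
Under Zadeh (min–max):
  A4 AND A3 = min(a, b) on (0.90, 0.48) = 0.48
  A3 OR (A4 AND A3) = max(a, b) on (0.48, 0.48) = 0.48
  → value = 0.4800
|0.8600 − 0.4800| = 0.380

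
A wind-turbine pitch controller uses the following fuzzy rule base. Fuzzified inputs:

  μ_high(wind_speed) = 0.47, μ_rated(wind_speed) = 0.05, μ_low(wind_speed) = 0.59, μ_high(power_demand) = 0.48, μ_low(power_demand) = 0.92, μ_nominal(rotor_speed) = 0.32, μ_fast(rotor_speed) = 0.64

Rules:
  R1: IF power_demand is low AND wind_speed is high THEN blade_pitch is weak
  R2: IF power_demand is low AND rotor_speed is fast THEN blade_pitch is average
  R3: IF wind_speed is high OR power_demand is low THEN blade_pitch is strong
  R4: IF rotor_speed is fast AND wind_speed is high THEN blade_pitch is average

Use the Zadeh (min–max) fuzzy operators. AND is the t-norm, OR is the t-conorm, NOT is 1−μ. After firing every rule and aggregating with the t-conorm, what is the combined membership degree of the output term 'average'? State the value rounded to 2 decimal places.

R1: low=0.92, high=0.47; AND[min(a, b)] → w = 0.47
R2: low=0.92, fast=0.64; AND[min(a, b)] → w = 0.64
R3: high=0.47, low=0.92; OR[max(a, b)] → w = 0.92
R4: fast=0.64, high=0.47; AND[min(a, b)] → w = 0.47
Rules with consequent 'average': {R2, R4} → strengths 0.64, 0.47
Aggregate via t-conorm [max(a, b)]: 0.64

0.64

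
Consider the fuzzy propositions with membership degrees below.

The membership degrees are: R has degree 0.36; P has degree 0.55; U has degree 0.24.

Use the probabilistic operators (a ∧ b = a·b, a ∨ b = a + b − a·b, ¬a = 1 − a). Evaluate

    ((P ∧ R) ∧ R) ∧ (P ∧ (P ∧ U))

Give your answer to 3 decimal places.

0.005

P ∧ R = a·b on (0.5500, 0.3600) = 0.1980
(P ∧ R) ∧ R = a·b on (0.1980, 0.3600) = 0.0713
P ∧ U = a·b on (0.5500, 0.2400) = 0.1320
P ∧ (P ∧ U) = a·b on (0.5500, 0.1320) = 0.0726
((P ∧ R) ∧ R) ∧ (P ∧ (P ∧ U)) = a·b on (0.0713, 0.0726) = 0.0052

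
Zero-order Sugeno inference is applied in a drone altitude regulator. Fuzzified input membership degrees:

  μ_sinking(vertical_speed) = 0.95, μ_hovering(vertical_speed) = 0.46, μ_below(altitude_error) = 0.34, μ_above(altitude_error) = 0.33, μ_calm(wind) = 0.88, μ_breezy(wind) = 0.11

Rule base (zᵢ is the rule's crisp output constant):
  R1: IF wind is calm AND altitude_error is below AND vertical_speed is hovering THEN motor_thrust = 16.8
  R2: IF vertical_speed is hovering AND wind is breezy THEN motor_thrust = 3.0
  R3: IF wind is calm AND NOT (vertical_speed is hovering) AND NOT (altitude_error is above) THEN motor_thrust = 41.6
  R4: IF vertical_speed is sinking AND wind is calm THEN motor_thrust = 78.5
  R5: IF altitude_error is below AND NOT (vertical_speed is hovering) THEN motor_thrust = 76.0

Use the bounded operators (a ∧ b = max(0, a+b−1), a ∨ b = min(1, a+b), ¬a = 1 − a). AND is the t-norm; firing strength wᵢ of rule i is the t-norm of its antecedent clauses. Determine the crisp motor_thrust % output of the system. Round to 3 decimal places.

R1 (z=16.8): calm=0.88, below=0.34, hovering=0.46; AND[max(0, a+b−1)] → w = 0.00
R2 (z=3.0): hovering=0.46, breezy=0.11; AND[max(0, a+b−1)] → w = 0.00
R3 (z=41.6): calm=0.88, ¬hovering=1−0.46=0.54, ¬above=1−0.33=0.67; AND[max(0, a+b−1)] → w = 0.09
R4 (z=78.5): sinking=0.95, calm=0.88; AND[max(0, a+b−1)] → w = 0.83
R5 (z=76.0): below=0.34, ¬hovering=1−0.46=0.54; AND[max(0, a+b−1)] → w = 0.00
Weighted average = (0.00·16.8 + 0.00·3.0 + 0.09·41.6 + 0.83·78.5 + 0.00·76.0) / (0.00 + 0.00 + 0.09 + 0.83 + 0.00)
  = 68.8990 / 0.9200 = 74.890

74.890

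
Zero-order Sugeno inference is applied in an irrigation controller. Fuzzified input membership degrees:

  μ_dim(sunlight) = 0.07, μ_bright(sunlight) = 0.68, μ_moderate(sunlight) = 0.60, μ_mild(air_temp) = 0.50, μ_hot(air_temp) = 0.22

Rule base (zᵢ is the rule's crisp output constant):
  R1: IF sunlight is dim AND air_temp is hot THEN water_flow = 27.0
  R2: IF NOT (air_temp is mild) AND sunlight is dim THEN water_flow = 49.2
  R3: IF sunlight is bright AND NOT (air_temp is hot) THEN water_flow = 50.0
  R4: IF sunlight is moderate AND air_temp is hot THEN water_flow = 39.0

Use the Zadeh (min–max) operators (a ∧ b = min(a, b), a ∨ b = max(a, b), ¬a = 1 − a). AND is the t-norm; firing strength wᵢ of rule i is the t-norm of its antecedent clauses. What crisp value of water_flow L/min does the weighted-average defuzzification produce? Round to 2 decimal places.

R1 (z=27.0): dim=0.07, hot=0.22; AND[min(a, b)] → w = 0.07
R2 (z=49.2): ¬mild=1−0.50=0.50, dim=0.07; AND[min(a, b)] → w = 0.07
R3 (z=50.0): bright=0.68, ¬hot=1−0.22=0.78; AND[min(a, b)] → w = 0.68
R4 (z=39.0): moderate=0.60, hot=0.22; AND[min(a, b)] → w = 0.22
Weighted average = (0.07·27.0 + 0.07·49.2 + 0.68·50.0 + 0.22·39.0) / (0.07 + 0.07 + 0.68 + 0.22)
  = 47.9140 / 1.0400 = 46.07

46.07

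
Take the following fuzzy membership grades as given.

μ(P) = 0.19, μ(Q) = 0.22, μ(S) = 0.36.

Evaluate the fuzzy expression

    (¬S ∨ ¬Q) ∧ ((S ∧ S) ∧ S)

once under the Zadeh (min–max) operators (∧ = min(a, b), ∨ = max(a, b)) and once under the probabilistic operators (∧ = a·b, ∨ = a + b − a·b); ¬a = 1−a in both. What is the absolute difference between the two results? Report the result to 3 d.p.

Under Zadeh (min–max):
  ¬S = 1 − 0.36 = 0.64
  ¬Q = 1 − 0.22 = 0.78
  ¬S ∨ ¬Q = max(a, b) on (0.64, 0.78) = 0.78
  S ∧ S = min(a, b) on (0.36, 0.36) = 0.36
  (S ∧ S) ∧ S = min(a, b) on (0.36, 0.36) = 0.36
  (¬S ∨ ¬Q) ∧ ((S ∧ S) ∧ S) = min(a, b) on (0.78, 0.36) = 0.36
  → value = 0.3600
Under probabilistic:
  ¬S = 1 − 0.3600 = 0.6400
  ¬Q = 1 − 0.2200 = 0.7800
  ¬S ∨ ¬Q = a + b − a·b on (0.6400, 0.7800) = 0.9208
  S ∧ S = a·b on (0.3600, 0.3600) = 0.1296
  (S ∧ S) ∧ S = a·b on (0.1296, 0.3600) = 0.0467
  (¬S ∨ ¬Q) ∧ ((S ∧ S) ∧ S) = a·b on (0.9208, 0.0467) = 0.0430
  → value = 0.0430
|0.3600 − 0.0430| = 0.317

0.317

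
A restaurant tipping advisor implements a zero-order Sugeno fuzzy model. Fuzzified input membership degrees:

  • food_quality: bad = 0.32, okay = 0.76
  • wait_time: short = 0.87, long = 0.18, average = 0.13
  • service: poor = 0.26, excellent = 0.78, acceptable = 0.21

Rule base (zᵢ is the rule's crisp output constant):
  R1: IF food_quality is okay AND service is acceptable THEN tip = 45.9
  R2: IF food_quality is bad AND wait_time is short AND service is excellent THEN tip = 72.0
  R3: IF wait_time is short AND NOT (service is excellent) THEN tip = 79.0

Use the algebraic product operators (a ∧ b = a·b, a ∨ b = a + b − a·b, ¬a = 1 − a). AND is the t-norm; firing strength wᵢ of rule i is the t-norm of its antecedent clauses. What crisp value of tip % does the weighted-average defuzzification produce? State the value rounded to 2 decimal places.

67.03

R1 (z=45.9): okay=0.76, acceptable=0.21; AND[a·b] → w = 0.1596
R2 (z=72.0): bad=0.32, short=0.87, excellent=0.78; AND[a·b] → w = 0.2172
R3 (z=79.0): short=0.87, ¬excellent=1−0.78=0.22; AND[a·b] → w = 0.1914
Weighted average = (0.1596·45.9 + 0.2172·72.0 + 0.1914·79.0) / (0.1596 + 0.2172 + 0.1914)
  = 38.0812 / 0.5682 = 67.03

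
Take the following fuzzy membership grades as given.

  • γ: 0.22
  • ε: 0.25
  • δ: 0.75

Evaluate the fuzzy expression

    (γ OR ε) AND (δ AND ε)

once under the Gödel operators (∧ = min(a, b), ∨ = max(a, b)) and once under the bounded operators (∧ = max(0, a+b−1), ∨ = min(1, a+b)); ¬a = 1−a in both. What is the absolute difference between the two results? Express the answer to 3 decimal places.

0.250

Under Gödel:
  γ OR ε = max(a, b) on (0.22, 0.25) = 0.25
  δ AND ε = min(a, b) on (0.75, 0.25) = 0.25
  (γ OR ε) AND (δ AND ε) = min(a, b) on (0.25, 0.25) = 0.25
  → value = 0.2500
Under bounded:
  γ OR ε = min(1, a+b) on (0.22, 0.25) = 0.47
  δ AND ε = max(0, a+b−1) on (0.75, 0.25) = 0.00
  (γ OR ε) AND (δ AND ε) = max(0, a+b−1) on (0.47, 0.00) = 0.00
  → value = 0.0000
|0.2500 − 0.0000| = 0.250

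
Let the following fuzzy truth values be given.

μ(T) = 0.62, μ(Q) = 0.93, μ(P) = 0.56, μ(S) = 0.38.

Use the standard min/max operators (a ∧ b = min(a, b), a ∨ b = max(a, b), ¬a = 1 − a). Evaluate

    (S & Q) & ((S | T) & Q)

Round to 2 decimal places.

S & Q = min(a, b) on (0.38, 0.93) = 0.38
S | T = max(a, b) on (0.38, 0.62) = 0.62
(S | T) & Q = min(a, b) on (0.62, 0.93) = 0.62
(S & Q) & ((S | T) & Q) = min(a, b) on (0.38, 0.62) = 0.38

0.38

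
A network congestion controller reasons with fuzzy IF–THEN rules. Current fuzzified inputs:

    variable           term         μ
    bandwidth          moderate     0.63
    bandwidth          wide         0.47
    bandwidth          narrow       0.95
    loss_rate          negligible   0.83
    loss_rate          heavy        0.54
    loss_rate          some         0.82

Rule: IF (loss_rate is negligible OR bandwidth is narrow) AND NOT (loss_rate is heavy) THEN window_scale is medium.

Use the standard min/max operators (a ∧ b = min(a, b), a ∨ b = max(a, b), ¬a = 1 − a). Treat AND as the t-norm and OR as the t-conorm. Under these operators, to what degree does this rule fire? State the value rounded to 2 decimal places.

firing strength: (negligible=0.83 OR narrow=0.95) = 0.95; AND[min(a, b)] with ¬heavy=1−0.54=0.46 → w = 0.46

0.46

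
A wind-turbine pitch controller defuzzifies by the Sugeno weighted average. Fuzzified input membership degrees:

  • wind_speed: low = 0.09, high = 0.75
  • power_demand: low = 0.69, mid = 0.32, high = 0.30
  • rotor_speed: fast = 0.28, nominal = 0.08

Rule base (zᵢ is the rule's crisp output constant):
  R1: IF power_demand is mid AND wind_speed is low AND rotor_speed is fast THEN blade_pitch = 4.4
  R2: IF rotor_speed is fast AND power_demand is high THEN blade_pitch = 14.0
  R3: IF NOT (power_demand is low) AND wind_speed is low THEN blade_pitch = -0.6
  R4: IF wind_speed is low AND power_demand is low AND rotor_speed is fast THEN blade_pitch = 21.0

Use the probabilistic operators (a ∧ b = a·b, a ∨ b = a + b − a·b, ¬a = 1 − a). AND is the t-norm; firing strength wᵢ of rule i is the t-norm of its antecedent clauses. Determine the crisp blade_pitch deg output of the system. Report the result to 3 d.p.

11.357

R1 (z=4.4): mid=0.32, low=0.09, fast=0.28; AND[a·b] → w = 0.0081
R2 (z=14.0): fast=0.28, high=0.30; AND[a·b] → w = 0.0840
R3 (z=-0.6): ¬low=1−0.69=0.31, low=0.09; AND[a·b] → w = 0.0279
R4 (z=21.0): low=0.09, low=0.69, fast=0.28; AND[a·b] → w = 0.0174
Weighted average = (0.0081·4.4 + 0.0840·14.0 + 0.0279·-0.6 + 0.0174·21.0) / (0.0081 + 0.0840 + 0.0279 + 0.0174)
  = 1.5599 / 0.1374 = 11.357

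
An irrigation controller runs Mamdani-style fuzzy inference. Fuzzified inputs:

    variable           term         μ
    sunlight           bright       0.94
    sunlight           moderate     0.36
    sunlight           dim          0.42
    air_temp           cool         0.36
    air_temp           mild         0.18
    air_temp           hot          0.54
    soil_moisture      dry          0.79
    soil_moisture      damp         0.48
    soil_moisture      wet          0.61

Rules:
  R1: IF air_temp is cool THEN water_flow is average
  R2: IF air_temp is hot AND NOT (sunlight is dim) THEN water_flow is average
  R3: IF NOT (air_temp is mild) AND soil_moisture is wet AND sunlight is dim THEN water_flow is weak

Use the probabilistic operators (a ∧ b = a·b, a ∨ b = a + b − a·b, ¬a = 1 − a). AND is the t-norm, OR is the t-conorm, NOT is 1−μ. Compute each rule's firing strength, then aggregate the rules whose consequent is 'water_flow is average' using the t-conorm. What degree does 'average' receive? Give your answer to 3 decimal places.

R1: cool=0.36 → w = 0.3600
R2: hot=0.54, ¬dim=1−0.42=0.58; AND[a·b] → w = 0.3132
R3: ¬mild=1−0.18=0.82, wet=0.61, dim=0.42; AND[a·b] → w = 0.2101
Rules with consequent 'average': {R1, R2} → strengths 0.3600, 0.3132
Aggregate via t-conorm [a + b − a·b]: 0.5604

0.560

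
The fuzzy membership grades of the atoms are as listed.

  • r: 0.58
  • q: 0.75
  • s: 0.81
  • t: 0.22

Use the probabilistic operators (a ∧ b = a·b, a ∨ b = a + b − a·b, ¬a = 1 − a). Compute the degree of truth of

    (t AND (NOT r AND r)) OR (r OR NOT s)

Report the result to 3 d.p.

0.678

NOT r = 1 − 0.5800 = 0.4200
NOT r AND r = a·b on (0.4200, 0.5800) = 0.2436
t AND (NOT r AND r) = a·b on (0.2200, 0.2436) = 0.0536
NOT s = 1 − 0.8100 = 0.1900
r OR NOT s = a + b − a·b on (0.5800, 0.1900) = 0.6598
(t AND (NOT r AND r)) OR (r OR NOT s) = a + b − a·b on (0.0536, 0.6598) = 0.6780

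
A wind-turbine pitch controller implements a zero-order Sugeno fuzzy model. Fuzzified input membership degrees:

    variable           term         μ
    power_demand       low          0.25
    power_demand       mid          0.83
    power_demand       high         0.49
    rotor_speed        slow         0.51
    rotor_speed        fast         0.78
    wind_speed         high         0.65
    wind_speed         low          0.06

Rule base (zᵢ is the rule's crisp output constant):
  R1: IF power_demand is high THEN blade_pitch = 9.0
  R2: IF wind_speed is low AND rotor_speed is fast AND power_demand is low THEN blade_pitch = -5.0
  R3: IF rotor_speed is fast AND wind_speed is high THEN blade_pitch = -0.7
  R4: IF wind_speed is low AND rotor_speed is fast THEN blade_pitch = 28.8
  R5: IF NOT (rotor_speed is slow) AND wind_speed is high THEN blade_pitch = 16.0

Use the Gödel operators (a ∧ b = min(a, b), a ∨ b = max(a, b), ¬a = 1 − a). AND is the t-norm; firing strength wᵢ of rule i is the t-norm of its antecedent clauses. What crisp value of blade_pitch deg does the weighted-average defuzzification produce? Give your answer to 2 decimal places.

R1 (z=9.0): high=0.49 → w = 0.49
R2 (z=-5.0): low=0.06, fast=0.78, low=0.25; AND[min(a, b)] → w = 0.06
R3 (z=-0.7): fast=0.78, high=0.65; AND[min(a, b)] → w = 0.65
R4 (z=28.8): low=0.06, fast=0.78; AND[min(a, b)] → w = 0.06
R5 (z=16.0): ¬slow=1−0.51=0.49, high=0.65; AND[min(a, b)] → w = 0.49
Weighted average = (0.49·9.0 + 0.06·-5.0 + 0.65·-0.7 + 0.06·28.8 + 0.49·16.0) / (0.49 + 0.06 + 0.65 + 0.06 + 0.49)
  = 13.2230 / 1.7500 = 7.56

7.56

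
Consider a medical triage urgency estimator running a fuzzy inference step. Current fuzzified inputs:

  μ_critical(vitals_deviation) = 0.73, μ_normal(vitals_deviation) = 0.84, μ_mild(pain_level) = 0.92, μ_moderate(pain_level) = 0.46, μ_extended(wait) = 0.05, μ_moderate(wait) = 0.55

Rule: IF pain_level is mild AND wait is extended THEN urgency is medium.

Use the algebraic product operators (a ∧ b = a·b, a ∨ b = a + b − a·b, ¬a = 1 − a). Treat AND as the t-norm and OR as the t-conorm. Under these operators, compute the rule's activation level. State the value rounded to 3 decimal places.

firing strength: mild=0.92, extended=0.05; AND[a·b] → w = 0.0460

0.046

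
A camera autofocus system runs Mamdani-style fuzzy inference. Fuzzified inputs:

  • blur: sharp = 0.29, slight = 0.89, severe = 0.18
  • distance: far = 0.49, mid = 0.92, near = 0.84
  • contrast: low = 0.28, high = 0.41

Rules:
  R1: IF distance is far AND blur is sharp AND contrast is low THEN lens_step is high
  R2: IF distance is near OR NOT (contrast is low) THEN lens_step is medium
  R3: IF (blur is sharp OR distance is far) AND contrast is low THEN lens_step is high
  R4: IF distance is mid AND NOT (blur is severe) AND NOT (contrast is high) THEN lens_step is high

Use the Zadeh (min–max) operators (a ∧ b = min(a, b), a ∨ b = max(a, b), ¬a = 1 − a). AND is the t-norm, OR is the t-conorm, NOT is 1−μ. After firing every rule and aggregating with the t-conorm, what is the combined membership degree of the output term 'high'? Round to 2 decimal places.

0.59

R1: far=0.49, sharp=0.29, low=0.28; AND[min(a, b)] → w = 0.28
R2: near=0.84, ¬low=1−0.28=0.72; OR[max(a, b)] → w = 0.84
R3: (sharp=0.29 OR far=0.49) = 0.49; AND[min(a, b)] with low=0.28 → w = 0.28
R4: mid=0.92, ¬severe=1−0.18=0.82, ¬high=1−0.41=0.59; AND[min(a, b)] → w = 0.59
Rules with consequent 'high': {R1, R3, R4} → strengths 0.28, 0.28, 0.59
Aggregate via t-conorm [max(a, b)]: 0.59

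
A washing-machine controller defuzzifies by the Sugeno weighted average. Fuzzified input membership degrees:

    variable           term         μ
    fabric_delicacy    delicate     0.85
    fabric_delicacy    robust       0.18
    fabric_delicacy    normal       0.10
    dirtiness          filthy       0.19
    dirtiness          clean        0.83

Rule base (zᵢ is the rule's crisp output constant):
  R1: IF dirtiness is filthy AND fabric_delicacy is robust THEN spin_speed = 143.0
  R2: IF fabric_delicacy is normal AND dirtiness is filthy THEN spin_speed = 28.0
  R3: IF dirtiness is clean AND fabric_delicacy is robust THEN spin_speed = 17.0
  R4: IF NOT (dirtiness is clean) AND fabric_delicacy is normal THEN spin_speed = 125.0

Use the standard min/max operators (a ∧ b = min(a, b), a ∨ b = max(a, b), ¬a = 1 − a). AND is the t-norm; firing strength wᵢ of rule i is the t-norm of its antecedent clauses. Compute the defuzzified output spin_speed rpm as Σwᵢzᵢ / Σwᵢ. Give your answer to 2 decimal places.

78.75

R1 (z=143.0): filthy=0.19, robust=0.18; AND[min(a, b)] → w = 0.18
R2 (z=28.0): normal=0.10, filthy=0.19; AND[min(a, b)] → w = 0.10
R3 (z=17.0): clean=0.83, robust=0.18; AND[min(a, b)] → w = 0.18
R4 (z=125.0): ¬clean=1−0.83=0.17, normal=0.10; AND[min(a, b)] → w = 0.10
Weighted average = (0.18·143.0 + 0.10·28.0 + 0.18·17.0 + 0.10·125.0) / (0.18 + 0.10 + 0.18 + 0.10)
  = 44.1000 / 0.5600 = 78.75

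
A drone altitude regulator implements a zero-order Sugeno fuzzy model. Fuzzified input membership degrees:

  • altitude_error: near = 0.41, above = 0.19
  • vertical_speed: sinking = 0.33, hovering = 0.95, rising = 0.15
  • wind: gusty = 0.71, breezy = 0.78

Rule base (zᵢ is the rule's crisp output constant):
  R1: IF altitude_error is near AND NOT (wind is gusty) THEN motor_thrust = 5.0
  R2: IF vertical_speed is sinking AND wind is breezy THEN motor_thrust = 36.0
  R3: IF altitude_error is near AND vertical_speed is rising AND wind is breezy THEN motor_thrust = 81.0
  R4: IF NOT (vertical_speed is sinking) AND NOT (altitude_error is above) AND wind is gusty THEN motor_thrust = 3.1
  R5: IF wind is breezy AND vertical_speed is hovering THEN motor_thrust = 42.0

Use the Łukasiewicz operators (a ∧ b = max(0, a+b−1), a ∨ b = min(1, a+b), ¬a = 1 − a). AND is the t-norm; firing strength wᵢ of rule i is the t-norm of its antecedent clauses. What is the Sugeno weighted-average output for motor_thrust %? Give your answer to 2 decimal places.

34.18

R1 (z=5.0): near=0.41, ¬gusty=1−0.71=0.29; AND[max(0, a+b−1)] → w = 0.00
R2 (z=36.0): sinking=0.33, breezy=0.78; AND[max(0, a+b−1)] → w = 0.11
R3 (z=81.0): near=0.41, rising=0.15, breezy=0.78; AND[max(0, a+b−1)] → w = 0.00
R4 (z=3.1): ¬sinking=1−0.33=0.67, ¬above=1−0.19=0.81, gusty=0.71; AND[max(0, a+b−1)] → w = 0.19
R5 (z=42.0): breezy=0.78, hovering=0.95; AND[max(0, a+b−1)] → w = 0.73
Weighted average = (0.00·5.0 + 0.11·36.0 + 0.00·81.0 + 0.19·3.1 + 0.73·42.0) / (0.00 + 0.11 + 0.00 + 0.19 + 0.73)
  = 35.2090 / 1.0300 = 34.18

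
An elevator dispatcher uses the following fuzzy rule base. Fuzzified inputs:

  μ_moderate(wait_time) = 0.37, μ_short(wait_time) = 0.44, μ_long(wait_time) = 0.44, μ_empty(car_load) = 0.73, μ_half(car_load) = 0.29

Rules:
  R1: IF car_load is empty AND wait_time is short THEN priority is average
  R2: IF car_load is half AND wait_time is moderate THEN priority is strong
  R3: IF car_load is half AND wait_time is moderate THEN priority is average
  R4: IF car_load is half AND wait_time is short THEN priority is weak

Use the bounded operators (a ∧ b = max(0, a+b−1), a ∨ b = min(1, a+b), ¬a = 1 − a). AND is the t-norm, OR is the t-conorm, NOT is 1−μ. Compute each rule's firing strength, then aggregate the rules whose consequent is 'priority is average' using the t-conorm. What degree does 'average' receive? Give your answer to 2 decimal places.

0.17

R1: empty=0.73, short=0.44; AND[max(0, a+b−1)] → w = 0.17
R2: half=0.29, moderate=0.37; AND[max(0, a+b−1)] → w = 0.00
R3: half=0.29, moderate=0.37; AND[max(0, a+b−1)] → w = 0.00
R4: half=0.29, short=0.44; AND[max(0, a+b−1)] → w = 0.00
Rules with consequent 'average': {R1, R3} → strengths 0.17, 0.00
Aggregate via t-conorm [min(1, a+b)]: 0.17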